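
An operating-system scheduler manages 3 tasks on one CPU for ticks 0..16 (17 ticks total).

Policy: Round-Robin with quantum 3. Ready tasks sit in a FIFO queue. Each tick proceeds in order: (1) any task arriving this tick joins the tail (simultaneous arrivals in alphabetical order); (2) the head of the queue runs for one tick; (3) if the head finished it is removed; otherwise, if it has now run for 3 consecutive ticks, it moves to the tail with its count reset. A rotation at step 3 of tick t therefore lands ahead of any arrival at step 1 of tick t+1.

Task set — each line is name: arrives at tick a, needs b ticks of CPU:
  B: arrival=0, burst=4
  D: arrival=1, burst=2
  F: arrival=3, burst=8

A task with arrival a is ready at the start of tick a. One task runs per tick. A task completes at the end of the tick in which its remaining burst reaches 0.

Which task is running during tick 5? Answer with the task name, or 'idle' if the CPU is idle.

running at tick 5 = B

t=0: queue=[B] q_used=0 → run B
t=1: queue=[B,D] q_used=1 → run B
t=2: queue=[B,D] q_used=2 → run B
t=3: queue=[D,B,F] q_used=0 → run D
t=4: queue=[D,B,F] q_used=1 → run D
t=5: queue=[B,F] q_used=0 → run B
t=6: queue=[F] q_used=0 → run F
t=7: queue=[F] q_used=1 → run F
t=8: queue=[F] q_used=2 → run F
t=9: queue=[F] q_used=0 → run F
t=10: queue=[F] q_used=1 → run F
t=11: queue=[F] q_used=2 → run F
t=12: queue=[F] q_used=0 → run F
t=13: queue=[F] q_used=1 → run F
t=14: (idle)
t=15: (idle)
t=16: (idle)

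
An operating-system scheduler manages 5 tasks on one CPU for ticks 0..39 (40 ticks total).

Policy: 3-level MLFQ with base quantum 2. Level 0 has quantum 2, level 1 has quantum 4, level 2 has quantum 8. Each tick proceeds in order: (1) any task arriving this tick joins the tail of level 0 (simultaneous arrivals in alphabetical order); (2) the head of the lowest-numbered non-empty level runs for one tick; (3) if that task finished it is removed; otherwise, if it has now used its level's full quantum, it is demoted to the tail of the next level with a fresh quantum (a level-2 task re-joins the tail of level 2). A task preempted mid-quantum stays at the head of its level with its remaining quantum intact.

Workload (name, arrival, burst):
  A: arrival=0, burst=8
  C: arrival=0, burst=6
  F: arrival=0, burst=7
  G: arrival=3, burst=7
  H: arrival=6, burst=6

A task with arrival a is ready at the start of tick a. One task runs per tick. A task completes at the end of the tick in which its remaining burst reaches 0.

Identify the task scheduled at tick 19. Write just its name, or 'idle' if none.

running at tick 19 = F

t=0: L0/L1/L2 = ACF/-/- → run A
t=1: L0/L1/L2 = ACF/-/- → run A
t=2: L0/L1/L2 = CF/A/- → run C
t=3: L0/L1/L2 = CFG/A/- → run C
t=4: L0/L1/L2 = FG/AC/- → run F
t=5: L0/L1/L2 = FG/AC/- → run F
t=6: L0/L1/L2 = GH/ACF/- → run G
t=7: L0/L1/L2 = GH/ACF/- → run G
t=8: L0/L1/L2 = H/ACFG/- → run H
t=9: L0/L1/L2 = H/ACFG/- → run H
t=10: L0/L1/L2 = -/ACFGH/- → run A
t=11: L0/L1/L2 = -/ACFGH/- → run A
t=12: L0/L1/L2 = -/ACFGH/- → run A
t=13: L0/L1/L2 = -/ACFGH/- → run A
t=14: L0/L1/L2 = -/CFGH/A → run C
t=15: L0/L1/L2 = -/CFGH/A → run C
t=16: L0/L1/L2 = -/CFGH/A → run C
t=17: L0/L1/L2 = -/CFGH/A → run C
t=18: L0/L1/L2 = -/FGH/A → run F
t=19: L0/L1/L2 = -/FGH/A → run F
t=20: L0/L1/L2 = -/FGH/A → run F
t=21: L0/L1/L2 = -/FGH/A → run F
t=22: L0/L1/L2 = -/GH/AF → run G
t=23: L0/L1/L2 = -/GH/AF → run G
t=24: L0/L1/L2 = -/GH/AF → run G
t=25: L0/L1/L2 = -/GH/AF → run G
t=26: L0/L1/L2 = -/H/AFG → run H
t=27: L0/L1/L2 = -/H/AFG → run H
t=28: L0/L1/L2 = -/H/AFG → run H
t=29: L0/L1/L2 = -/H/AFG → run H
t=30: L0/L1/L2 = -/-/AFG → run A
t=31: L0/L1/L2 = -/-/AFG → run A
t=32: L0/L1/L2 = -/-/FG → run F
t=33: L0/L1/L2 = -/-/G → run G
t=34: (idle)
t=35: (idle)
t=36: (idle)
t=37: (idle)
t=38: (idle)
t=39: (idle)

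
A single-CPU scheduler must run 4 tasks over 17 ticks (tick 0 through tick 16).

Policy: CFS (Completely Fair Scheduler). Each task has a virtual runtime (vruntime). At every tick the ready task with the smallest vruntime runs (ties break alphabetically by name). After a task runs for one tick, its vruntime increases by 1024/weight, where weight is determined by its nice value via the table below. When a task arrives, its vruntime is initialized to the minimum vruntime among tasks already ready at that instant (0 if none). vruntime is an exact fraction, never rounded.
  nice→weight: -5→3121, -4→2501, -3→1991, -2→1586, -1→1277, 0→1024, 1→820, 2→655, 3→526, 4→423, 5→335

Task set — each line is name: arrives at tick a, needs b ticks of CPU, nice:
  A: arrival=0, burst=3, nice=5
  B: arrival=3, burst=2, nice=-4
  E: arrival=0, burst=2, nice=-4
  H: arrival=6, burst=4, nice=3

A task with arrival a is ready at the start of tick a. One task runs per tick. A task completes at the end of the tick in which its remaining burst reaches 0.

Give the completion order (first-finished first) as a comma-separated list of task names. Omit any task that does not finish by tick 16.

completion order = E, B, A, H

t=0: vr[A=0 E=0] → run A
t=1: vr[A=1024/335 E=0] → run E
t=2: vr[A=1024/335 E=1024/2501] → run E
t=3: vr[A=1024/335 B=1024/335] → run A
t=4: vr[A=2048/335 B=1024/335] → run B
t=5: vr[A=2048/335 B=2904064/837835] → run B
t=6: vr[A=2048/335 H=2048/335] → run A
t=7: vr[H=2048/335] → run H
t=8: vr[H=710144/88105] → run H
t=9: vr[H=881664/88105] → run H
t=10: vr[H=1053184/88105] → run H
t=11: (idle)
t=12: (idle)
t=13: (idle)
t=14: (idle)
t=15: (idle)
t=16: (idle)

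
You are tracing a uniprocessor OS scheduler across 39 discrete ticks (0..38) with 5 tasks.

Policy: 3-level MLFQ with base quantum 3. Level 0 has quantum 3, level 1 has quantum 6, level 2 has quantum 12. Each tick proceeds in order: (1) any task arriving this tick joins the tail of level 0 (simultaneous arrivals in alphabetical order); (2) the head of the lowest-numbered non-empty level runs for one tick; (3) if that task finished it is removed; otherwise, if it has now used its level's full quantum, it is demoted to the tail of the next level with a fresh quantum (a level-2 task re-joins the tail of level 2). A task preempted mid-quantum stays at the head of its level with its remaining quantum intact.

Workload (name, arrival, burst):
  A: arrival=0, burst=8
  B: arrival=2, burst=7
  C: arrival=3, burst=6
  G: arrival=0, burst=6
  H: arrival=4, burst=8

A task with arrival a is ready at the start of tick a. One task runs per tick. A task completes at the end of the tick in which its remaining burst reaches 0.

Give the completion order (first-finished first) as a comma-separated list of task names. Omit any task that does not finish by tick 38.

completion order = A, G, B, C, H

t=0: L0/L1/L2 = AG/-/- → run A
t=1: L0/L1/L2 = AG/-/- → run A
t=2: L0/L1/L2 = AGB/-/- → run A
t=3: L0/L1/L2 = GBC/A/- → run G
t=4: L0/L1/L2 = GBCH/A/- → run G
t=5: L0/L1/L2 = GBCH/A/- → run G
t=6: L0/L1/L2 = BCH/AG/- → run B
t=7: L0/L1/L2 = BCH/AG/- → run B
t=8: L0/L1/L2 = BCH/AG/- → run B
t=9: L0/L1/L2 = CH/AGB/- → run C
t=10: L0/L1/L2 = CH/AGB/- → run C
t=11: L0/L1/L2 = CH/AGB/- → run C
t=12: L0/L1/L2 = H/AGBC/- → run H
t=13: L0/L1/L2 = H/AGBC/- → run H
t=14: L0/L1/L2 = H/AGBC/- → run H
t=15: L0/L1/L2 = -/AGBCH/- → run A
t=16: L0/L1/L2 = -/AGBCH/- → run A
t=17: L0/L1/L2 = -/AGBCH/- → run A
t=18: L0/L1/L2 = -/AGBCH/- → run A
t=19: L0/L1/L2 = -/AGBCH/- → run A
t=20: L0/L1/L2 = -/GBCH/- → run G
t=21: L0/L1/L2 = -/GBCH/- → run G
t=22: L0/L1/L2 = -/GBCH/- → run G
t=23: L0/L1/L2 = -/BCH/- → run B
t=24: L0/L1/L2 = -/BCH/- → run B
t=25: L0/L1/L2 = -/BCH/- → run B
t=26: L0/L1/L2 = -/BCH/- → run B
t=27: L0/L1/L2 = -/CH/- → run C
t=28: L0/L1/L2 = -/CH/- → run C
t=29: L0/L1/L2 = -/CH/- → run C
t=30: L0/L1/L2 = -/H/- → run H
t=31: L0/L1/L2 = -/H/- → run H
t=32: L0/L1/L2 = -/H/- → run H
t=33: L0/L1/L2 = -/H/- → run H
t=34: L0/L1/L2 = -/H/- → run H
t=35: (idle)
t=36: (idle)
t=37: (idle)
t=38: (idle)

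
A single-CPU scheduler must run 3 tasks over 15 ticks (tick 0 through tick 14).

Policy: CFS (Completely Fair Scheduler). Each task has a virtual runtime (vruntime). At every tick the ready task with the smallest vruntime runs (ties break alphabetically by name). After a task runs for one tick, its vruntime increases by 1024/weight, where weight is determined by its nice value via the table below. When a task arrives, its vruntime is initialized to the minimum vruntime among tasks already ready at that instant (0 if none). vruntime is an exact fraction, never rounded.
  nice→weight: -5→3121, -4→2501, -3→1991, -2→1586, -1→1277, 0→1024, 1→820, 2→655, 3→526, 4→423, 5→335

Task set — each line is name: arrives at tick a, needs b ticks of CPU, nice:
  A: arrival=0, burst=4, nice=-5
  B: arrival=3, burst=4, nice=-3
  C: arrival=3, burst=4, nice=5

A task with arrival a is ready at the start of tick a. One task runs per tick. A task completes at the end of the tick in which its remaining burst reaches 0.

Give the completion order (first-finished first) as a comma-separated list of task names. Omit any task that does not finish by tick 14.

completion order = A, B, C

t=0: vr[A=0] → run A
t=1: vr[A=1024/3121] → run A
t=2: vr[A=2048/3121] → run A
t=3: vr[A=3072/3121 B=3072/3121 C=3072/3121] → run A
t=4: vr[B=3072/3121 C=3072/3121] → run B
t=5: vr[B=9312256/6213911 C=3072/3121] → run C
t=6: vr[B=9312256/6213911 C=4225024/1045535] → run B
t=7: vr[B=12508160/6213911 C=4225024/1045535] → run B
t=8: vr[B=15704064/6213911 C=4225024/1045535] → run B
t=9: vr[C=4225024/1045535] → run C
t=10: vr[C=7420928/1045535] → run C
t=11: vr[C=10616832/1045535] → run C
t=12: (idle)
t=13: (idle)
t=14: (idle)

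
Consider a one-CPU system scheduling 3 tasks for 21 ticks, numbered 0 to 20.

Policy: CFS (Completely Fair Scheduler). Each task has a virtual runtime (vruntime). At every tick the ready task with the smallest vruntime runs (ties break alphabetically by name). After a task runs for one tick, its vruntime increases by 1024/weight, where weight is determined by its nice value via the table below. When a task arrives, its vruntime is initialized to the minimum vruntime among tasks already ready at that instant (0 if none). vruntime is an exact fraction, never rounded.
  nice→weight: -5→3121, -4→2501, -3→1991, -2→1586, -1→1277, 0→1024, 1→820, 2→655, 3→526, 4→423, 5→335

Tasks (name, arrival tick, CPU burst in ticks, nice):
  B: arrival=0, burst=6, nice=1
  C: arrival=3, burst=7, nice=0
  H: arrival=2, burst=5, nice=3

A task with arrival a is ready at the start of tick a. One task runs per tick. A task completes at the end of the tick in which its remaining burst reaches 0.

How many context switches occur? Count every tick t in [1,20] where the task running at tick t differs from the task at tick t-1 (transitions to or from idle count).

t=0: vr[B=0] → run B
t=1: vr[B=256/205] → run B
t=2: vr[B=512/205 H=512/205] → run B
t=3: vr[B=768/205 C=512/205 H=512/205] → run C
t=4: vr[B=768/205 C=717/205 H=512/205] → run H
t=5: vr[B=768/205 C=717/205 H=239616/53915] → run C
t=6: vr[B=768/205 C=922/205 H=239616/53915] → run B
t=7: vr[B=1024/205 C=922/205 H=239616/53915] → run H
t=8: vr[B=1024/205 C=922/205 H=344576/53915] → run C
t=9: vr[B=1024/205 C=1127/205 H=344576/53915] → run B
t=10: vr[B=256/41 C=1127/205 H=344576/53915] → run C
t=11: vr[B=256/41 C=1332/205 H=344576/53915] → run B
t=12: vr[C=1332/205 H=344576/53915] → run H
t=13: vr[C=1332/205 H=449536/53915] → run C
t=14: vr[C=1537/205 H=449536/53915] → run C
t=15: vr[C=1742/205 H=449536/53915] → run H
t=16: vr[C=1742/205 H=554496/53915] → run C
t=17: vr[H=554496/53915] → run H
t=18: (idle)
t=19: (idle)
t=20: (idle)

context switches = 15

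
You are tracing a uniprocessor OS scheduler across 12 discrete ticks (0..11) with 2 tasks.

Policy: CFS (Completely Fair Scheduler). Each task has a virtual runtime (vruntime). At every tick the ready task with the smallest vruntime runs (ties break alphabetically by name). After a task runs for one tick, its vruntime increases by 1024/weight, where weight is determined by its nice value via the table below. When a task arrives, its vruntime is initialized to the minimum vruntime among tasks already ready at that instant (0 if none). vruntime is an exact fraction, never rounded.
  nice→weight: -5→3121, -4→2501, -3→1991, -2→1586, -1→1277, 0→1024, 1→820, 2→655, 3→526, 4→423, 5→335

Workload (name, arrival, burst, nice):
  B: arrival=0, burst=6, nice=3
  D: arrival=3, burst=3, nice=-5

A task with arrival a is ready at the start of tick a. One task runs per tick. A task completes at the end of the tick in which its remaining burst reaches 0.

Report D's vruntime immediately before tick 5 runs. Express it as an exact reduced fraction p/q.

t=0: vr[B=0] → run B
t=1: vr[B=512/263] → run B
t=2: vr[B=1024/263] → run B
t=3: vr[B=1536/263 D=1536/263] → run B
t=4: vr[B=2048/263 D=1536/263] → run D
t=5: vr[B=2048/263 D=5063168/820823] → run D
t=6: vr[B=2048/263 D=5332480/820823] → run D
t=7: vr[B=2048/263] → run B
t=8: vr[B=2560/263] → run B
t=9: (idle)
t=10: (idle)
t=11: (idle)

vruntime(D, start of tick 5) = 5063168/820823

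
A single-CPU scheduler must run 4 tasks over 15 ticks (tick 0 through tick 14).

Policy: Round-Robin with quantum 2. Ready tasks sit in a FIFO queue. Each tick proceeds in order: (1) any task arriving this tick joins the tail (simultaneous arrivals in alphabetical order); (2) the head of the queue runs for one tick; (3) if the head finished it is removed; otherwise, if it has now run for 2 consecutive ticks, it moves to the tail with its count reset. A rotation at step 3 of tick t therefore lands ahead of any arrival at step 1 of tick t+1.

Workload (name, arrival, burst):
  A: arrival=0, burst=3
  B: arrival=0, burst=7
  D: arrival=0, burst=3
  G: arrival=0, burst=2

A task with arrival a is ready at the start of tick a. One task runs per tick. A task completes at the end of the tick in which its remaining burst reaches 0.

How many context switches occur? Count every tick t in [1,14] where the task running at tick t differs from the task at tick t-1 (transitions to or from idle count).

t=0: queue=[A,B,D,G] q_used=0 → run A
t=1: queue=[A,B,D,G] q_used=1 → run A
t=2: queue=[B,D,G,A] q_used=0 → run B
t=3: queue=[B,D,G,A] q_used=1 → run B
t=4: queue=[D,G,A,B] q_used=0 → run D
t=5: queue=[D,G,A,B] q_used=1 → run D
t=6: queue=[G,A,B,D] q_used=0 → run G
t=7: queue=[G,A,B,D] q_used=1 → run G
t=8: queue=[A,B,D] q_used=0 → run A
t=9: queue=[B,D] q_used=0 → run B
t=10: queue=[B,D] q_used=1 → run B
t=11: queue=[D,B] q_used=0 → run D
t=12: queue=[B] q_used=0 → run B
t=13: queue=[B] q_used=1 → run B
t=14: queue=[B] q_used=0 → run B

context switches = 7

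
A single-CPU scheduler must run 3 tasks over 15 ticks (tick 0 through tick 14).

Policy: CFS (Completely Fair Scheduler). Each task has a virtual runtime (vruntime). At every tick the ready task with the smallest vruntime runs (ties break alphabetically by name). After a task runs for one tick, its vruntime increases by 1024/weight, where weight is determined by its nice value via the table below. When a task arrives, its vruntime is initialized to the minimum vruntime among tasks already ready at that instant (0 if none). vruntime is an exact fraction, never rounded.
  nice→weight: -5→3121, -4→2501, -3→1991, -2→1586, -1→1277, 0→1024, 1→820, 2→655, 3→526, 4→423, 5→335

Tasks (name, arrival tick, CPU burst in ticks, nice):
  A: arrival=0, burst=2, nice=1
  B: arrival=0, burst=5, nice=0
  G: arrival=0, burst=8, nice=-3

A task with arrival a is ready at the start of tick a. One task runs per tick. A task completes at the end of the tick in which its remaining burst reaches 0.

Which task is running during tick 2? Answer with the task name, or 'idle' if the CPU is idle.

t=0: vr[A=0 B=0 G=0] → run A
t=1: vr[A=256/205 B=0 G=0] → run B
t=2: vr[A=256/205 B=1 G=0] → run G
t=3: vr[A=256/205 B=1 G=1024/1991] → run G
t=4: vr[A=256/205 B=1 G=2048/1991] → run B
t=5: vr[A=256/205 B=2 G=2048/1991] → run G
t=6: vr[A=256/205 B=2 G=3072/1991] → run A
t=7: vr[B=2 G=3072/1991] → run G
t=8: vr[B=2 G=4096/1991] → run B
t=9: vr[B=3 G=4096/1991] → run G
t=10: vr[B=3 G=5120/1991] → run G
t=11: vr[B=3 G=6144/1991] → run B
t=12: vr[B=4 G=6144/1991] → run G
t=13: vr[B=4 G=7168/1991] → run G
t=14: vr[B=4] → run B

running at tick 2 = G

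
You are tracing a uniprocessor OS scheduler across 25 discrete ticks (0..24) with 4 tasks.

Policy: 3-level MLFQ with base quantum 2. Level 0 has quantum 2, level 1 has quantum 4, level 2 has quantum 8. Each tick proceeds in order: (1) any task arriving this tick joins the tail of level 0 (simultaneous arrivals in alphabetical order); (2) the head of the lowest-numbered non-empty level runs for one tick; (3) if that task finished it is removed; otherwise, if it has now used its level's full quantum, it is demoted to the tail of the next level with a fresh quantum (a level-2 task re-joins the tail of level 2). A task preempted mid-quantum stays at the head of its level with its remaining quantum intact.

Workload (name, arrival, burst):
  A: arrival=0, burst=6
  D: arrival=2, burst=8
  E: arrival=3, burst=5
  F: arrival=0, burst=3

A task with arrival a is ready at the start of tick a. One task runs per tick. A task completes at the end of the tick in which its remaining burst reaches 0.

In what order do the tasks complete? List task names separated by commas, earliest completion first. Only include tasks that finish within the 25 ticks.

completion order = A, F, E, D

t=0: L0/L1/L2 = AF/-/- → run A
t=1: L0/L1/L2 = AF/-/- → run A
t=2: L0/L1/L2 = FD/A/- → run F
t=3: L0/L1/L2 = FDE/A/- → run F
t=4: L0/L1/L2 = DE/AF/- → run D
t=5: L0/L1/L2 = DE/AF/- → run D
t=6: L0/L1/L2 = E/AFD/- → run E
t=7: L0/L1/L2 = E/AFD/- → run E
t=8: L0/L1/L2 = -/AFDE/- → run A
t=9: L0/L1/L2 = -/AFDE/- → run A
t=10: L0/L1/L2 = -/AFDE/- → run A
t=11: L0/L1/L2 = -/AFDE/- → run A
t=12: L0/L1/L2 = -/FDE/- → run F
t=13: L0/L1/L2 = -/DE/- → run D
t=14: L0/L1/L2 = -/DE/- → run D
t=15: L0/L1/L2 = -/DE/- → run D
t=16: L0/L1/L2 = -/DE/- → run D
t=17: L0/L1/L2 = -/E/D → run E
t=18: L0/L1/L2 = -/E/D → run E
t=19: L0/L1/L2 = -/E/D → run E
t=20: L0/L1/L2 = -/-/D → run D
t=21: L0/L1/L2 = -/-/D → run D
t=22: (idle)
t=23: (idle)
t=24: (idle)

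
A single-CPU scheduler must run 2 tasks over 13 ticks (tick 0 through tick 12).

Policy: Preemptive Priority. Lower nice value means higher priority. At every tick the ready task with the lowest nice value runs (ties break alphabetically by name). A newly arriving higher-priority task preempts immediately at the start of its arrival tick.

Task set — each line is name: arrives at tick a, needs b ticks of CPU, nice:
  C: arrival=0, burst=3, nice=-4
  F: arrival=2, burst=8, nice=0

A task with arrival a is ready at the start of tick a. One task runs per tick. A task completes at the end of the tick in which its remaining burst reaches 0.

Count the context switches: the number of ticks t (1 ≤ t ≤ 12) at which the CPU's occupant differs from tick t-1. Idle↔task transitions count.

context switches = 2

t=0: ready={C} → run C
t=1: ready={C} → run C
t=2: ready={C,F} → run C
t=3: ready={F} → run F
t=4: ready={F} → run F
t=5: ready={F} → run F
t=6: ready={F} → run F
t=7: ready={F} → run F
t=8: ready={F} → run F
t=9: ready={F} → run F
t=10: ready={F} → run F
t=11: (idle)
t=12: (idle)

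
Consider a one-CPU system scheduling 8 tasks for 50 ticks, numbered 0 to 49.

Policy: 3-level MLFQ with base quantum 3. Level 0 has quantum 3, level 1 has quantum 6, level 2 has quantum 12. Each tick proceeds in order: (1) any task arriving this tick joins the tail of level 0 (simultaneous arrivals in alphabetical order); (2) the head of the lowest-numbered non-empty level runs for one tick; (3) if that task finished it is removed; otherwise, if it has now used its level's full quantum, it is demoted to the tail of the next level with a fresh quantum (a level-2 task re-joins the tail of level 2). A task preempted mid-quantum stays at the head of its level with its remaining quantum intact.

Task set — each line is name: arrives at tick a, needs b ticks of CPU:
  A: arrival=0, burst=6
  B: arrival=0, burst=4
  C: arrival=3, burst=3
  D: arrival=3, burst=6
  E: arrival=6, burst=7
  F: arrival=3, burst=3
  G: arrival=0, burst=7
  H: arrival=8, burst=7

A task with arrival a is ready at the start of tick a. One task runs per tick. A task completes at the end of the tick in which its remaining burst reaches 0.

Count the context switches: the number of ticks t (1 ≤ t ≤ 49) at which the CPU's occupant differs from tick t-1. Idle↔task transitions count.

context switches = 14

t=0: L0/L1/L2 = ABG/-/- → run A
t=1: L0/L1/L2 = ABG/-/- → run A
t=2: L0/L1/L2 = ABG/-/- → run A
t=3: L0/L1/L2 = BGCDF/A/- → run B
t=4: L0/L1/L2 = BGCDF/A/- → run B
t=5: L0/L1/L2 = BGCDF/A/- → run B
t=6: L0/L1/L2 = GCDFE/AB/- → run G
t=7: L0/L1/L2 = GCDFE/AB/- → run G
t=8: L0/L1/L2 = GCDFEH/AB/- → run G
t=9: L0/L1/L2 = CDFEH/ABG/- → run C
t=10: L0/L1/L2 = CDFEH/ABG/- → run C
t=11: L0/L1/L2 = CDFEH/ABG/- → run C
t=12: L0/L1/L2 = DFEH/ABG/- → run D
t=13: L0/L1/L2 = DFEH/ABG/- → run D
t=14: L0/L1/L2 = DFEH/ABG/- → run D
t=15: L0/L1/L2 = FEH/ABGD/- → run F
t=16: L0/L1/L2 = FEH/ABGD/- → run F
t=17: L0/L1/L2 = FEH/ABGD/- → run F
t=18: L0/L1/L2 = EH/ABGD/- → run E
t=19: L0/L1/L2 = EH/ABGD/- → run E
t=20: L0/L1/L2 = EH/ABGD/- → run E
t=21: L0/L1/L2 = H/ABGDE/- → run H
t=22: L0/L1/L2 = H/ABGDE/- → run H
t=23: L0/L1/L2 = H/ABGDE/- → run H
t=24: L0/L1/L2 = -/ABGDEH/- → run A
t=25: L0/L1/L2 = -/ABGDEH/- → run A
t=26: L0/L1/L2 = -/ABGDEH/- → run A
t=27: L0/L1/L2 = -/BGDEH/- → run B
t=28: L0/L1/L2 = -/GDEH/- → run G
t=29: L0/L1/L2 = -/GDEH/- → run G
t=30: L0/L1/L2 = -/GDEH/- → run G
t=31: L0/L1/L2 = -/GDEH/- → run G
t=32: L0/L1/L2 = -/DEH/- → run D
t=33: L0/L1/L2 = -/DEH/- → run D
t=34: L0/L1/L2 = -/DEH/- → run D
t=35: L0/L1/L2 = -/EH/- → run E
t=36: L0/L1/L2 = -/EH/- → run E
t=37: L0/L1/L2 = -/EH/- → run E
t=38: L0/L1/L2 = -/EH/- → run E
t=39: L0/L1/L2 = -/H/- → run H
t=40: L0/L1/L2 = -/H/- → run H
t=41: L0/L1/L2 = -/H/- → run H
t=42: L0/L1/L2 = -/H/- → run H
t=43: (idle)
t=44: (idle)
t=45: (idle)
t=46: (idle)
t=47: (idle)
t=48: (idle)
t=49: (idle)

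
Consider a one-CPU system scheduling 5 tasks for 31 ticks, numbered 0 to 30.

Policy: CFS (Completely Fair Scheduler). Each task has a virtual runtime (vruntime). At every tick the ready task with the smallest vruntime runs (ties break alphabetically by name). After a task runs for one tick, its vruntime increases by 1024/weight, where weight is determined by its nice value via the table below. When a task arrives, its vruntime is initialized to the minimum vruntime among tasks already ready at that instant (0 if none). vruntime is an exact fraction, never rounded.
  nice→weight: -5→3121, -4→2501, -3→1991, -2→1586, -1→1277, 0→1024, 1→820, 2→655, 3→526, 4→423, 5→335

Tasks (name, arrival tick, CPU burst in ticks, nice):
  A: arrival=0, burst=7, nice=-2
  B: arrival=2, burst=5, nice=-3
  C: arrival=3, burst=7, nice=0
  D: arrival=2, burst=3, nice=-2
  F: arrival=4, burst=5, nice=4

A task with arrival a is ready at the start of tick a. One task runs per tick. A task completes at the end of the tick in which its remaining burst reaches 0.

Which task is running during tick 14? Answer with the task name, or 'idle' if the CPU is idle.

t=0: vr[A=0] → run A
t=1: vr[A=512/793] → run A
t=2: vr[A=1024/793 B=1024/793 D=1024/793] → run A
t=3: vr[A=1536/793 B=1024/793 C=1024/793 D=1024/793] → run B
t=4: vr[A=1536/793 B=2850816/1578863 C=1024/793 D=1024/793 F=1024/793] → run C
t=5: vr[A=1536/793 B=2850816/1578863 C=1817/793 D=1024/793 F=1024/793] → run D
t=6: vr[A=1536/793 B=2850816/1578863 C=1817/793 D=1536/793 F=1024/793] → run F
t=7: vr[A=1536/793 B=2850816/1578863 C=1817/793 D=1536/793 F=1245184/335439] → run B
t=8: vr[A=1536/793 B=3662848/1578863 C=1817/793 D=1536/793 F=1245184/335439] → run A
t=9: vr[A=2048/793 B=3662848/1578863 C=1817/793 D=1536/793 F=1245184/335439] → run D
t=10: vr[A=2048/793 B=3662848/1578863 C=1817/793 D=2048/793 F=1245184/335439] → run C
t=11: vr[A=2048/793 B=3662848/1578863 C=2610/793 D=2048/793 F=1245184/335439] → run B
t=12: vr[A=2048/793 B=4474880/1578863 C=2610/793 D=2048/793 F=1245184/335439] → run A
t=13: vr[A=2560/793 B=4474880/1578863 C=2610/793 D=2048/793 F=1245184/335439] → run D
t=14: vr[A=2560/793 B=4474880/1578863 C=2610/793 F=1245184/335439] → run B
t=15: vr[A=2560/793 B=5286912/1578863 C=2610/793 F=1245184/335439] → run A
t=16: vr[A=3072/793 B=5286912/1578863 C=2610/793 F=1245184/335439] → run C
t=17: vr[A=3072/793 B=5286912/1578863 C=3403/793 F=1245184/335439] → run B
t=18: vr[A=3072/793 C=3403/793 F=1245184/335439] → run F
t=19: vr[A=3072/793 C=3403/793 F=2057216/335439] → run A
t=20: vr[C=3403/793 F=2057216/335439] → run C
t=21: vr[C=4196/793 F=2057216/335439] → run C
t=22: vr[C=4989/793 F=2057216/335439] → run F
t=23: vr[C=4989/793 F=956416/111813] → run C
t=24: vr[C=5782/793 F=956416/111813] → run C
t=25: vr[F=956416/111813] → run F
t=26: vr[F=3681280/335439] → run F
t=27: (idle)
t=28: (idle)
t=29: (idle)
t=30: (idle)

running at tick 14 = B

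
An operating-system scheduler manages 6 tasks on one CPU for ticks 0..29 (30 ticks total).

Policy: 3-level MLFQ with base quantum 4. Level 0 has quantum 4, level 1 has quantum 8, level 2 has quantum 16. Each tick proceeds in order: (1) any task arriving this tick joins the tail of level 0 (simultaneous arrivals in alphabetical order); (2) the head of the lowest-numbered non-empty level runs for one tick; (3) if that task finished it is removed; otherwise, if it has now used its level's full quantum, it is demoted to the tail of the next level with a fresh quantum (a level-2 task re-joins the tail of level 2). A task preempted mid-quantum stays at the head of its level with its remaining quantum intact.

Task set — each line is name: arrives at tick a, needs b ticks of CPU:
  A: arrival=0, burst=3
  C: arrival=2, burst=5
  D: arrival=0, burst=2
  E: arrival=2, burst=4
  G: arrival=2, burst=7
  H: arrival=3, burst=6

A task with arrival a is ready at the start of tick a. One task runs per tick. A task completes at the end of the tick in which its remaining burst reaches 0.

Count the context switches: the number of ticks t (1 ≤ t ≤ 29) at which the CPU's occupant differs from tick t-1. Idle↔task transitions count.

context switches = 9

t=0: L0/L1/L2 = AD/-/- → run A
t=1: L0/L1/L2 = AD/-/- → run A
t=2: L0/L1/L2 = ADCEG/-/- → run A
t=3: L0/L1/L2 = DCEGH/-/- → run D
t=4: L0/L1/L2 = DCEGH/-/- → run D
t=5: L0/L1/L2 = CEGH/-/- → run C
t=6: L0/L1/L2 = CEGH/-/- → run C
t=7: L0/L1/L2 = CEGH/-/- → run C
t=8: L0/L1/L2 = CEGH/-/- → run C
t=9: L0/L1/L2 = EGH/C/- → run E
t=10: L0/L1/L2 = EGH/C/- → run E
t=11: L0/L1/L2 = EGH/C/- → run E
t=12: L0/L1/L2 = EGH/C/- → run E
t=13: L0/L1/L2 = GH/C/- → run G
t=14: L0/L1/L2 = GH/C/- → run G
t=15: L0/L1/L2 = GH/C/- → run G
t=16: L0/L1/L2 = GH/C/- → run G
t=17: L0/L1/L2 = H/CG/- → run H
t=18: L0/L1/L2 = H/CG/- → run H
t=19: L0/L1/L2 = H/CG/- → run H
t=20: L0/L1/L2 = H/CG/- → run H
t=21: L0/L1/L2 = -/CGH/- → run C
t=22: L0/L1/L2 = -/GH/- → run G
t=23: L0/L1/L2 = -/GH/- → run G
t=24: L0/L1/L2 = -/GH/- → run G
t=25: L0/L1/L2 = -/H/- → run H
t=26: L0/L1/L2 = -/H/- → run H
t=27: (idle)
t=28: (idle)
t=29: (idle)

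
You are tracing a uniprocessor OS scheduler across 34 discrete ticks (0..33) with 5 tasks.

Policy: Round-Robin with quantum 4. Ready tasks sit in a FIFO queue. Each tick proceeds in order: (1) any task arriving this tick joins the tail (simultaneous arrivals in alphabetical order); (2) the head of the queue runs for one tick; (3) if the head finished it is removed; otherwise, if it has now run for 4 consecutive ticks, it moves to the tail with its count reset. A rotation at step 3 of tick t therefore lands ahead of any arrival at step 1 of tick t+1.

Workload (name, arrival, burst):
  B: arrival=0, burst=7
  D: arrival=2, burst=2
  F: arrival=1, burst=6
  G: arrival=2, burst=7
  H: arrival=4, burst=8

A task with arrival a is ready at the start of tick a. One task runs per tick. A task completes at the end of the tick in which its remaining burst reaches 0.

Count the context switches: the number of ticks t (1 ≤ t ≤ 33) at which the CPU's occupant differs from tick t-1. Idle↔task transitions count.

t=0: queue=[B] q_used=0 → run B
t=1: queue=[B,F] q_used=1 → run B
t=2: queue=[B,F,D,G] q_used=2 → run B
t=3: queue=[B,F,D,G] q_used=3 → run B
t=4: queue=[F,D,G,B,H] q_used=0 → run F
t=5: queue=[F,D,G,B,H] q_used=1 → run F
t=6: queue=[F,D,G,B,H] q_used=2 → run F
t=7: queue=[F,D,G,B,H] q_used=3 → run F
t=8: queue=[D,G,B,H,F] q_used=0 → run D
t=9: queue=[D,G,B,H,F] q_used=1 → run D
t=10: queue=[G,B,H,F] q_used=0 → run G
t=11: queue=[G,B,H,F] q_used=1 → run G
t=12: queue=[G,B,H,F] q_used=2 → run G
t=13: queue=[G,B,H,F] q_used=3 → run G
t=14: queue=[B,H,F,G] q_used=0 → run B
t=15: queue=[B,H,F,G] q_used=1 → run B
t=16: queue=[B,H,F,G] q_used=2 → run B
t=17: queue=[H,F,G] q_used=0 → run H
t=18: queue=[H,F,G] q_used=1 → run H
t=19: queue=[H,F,G] q_used=2 → run H
t=20: queue=[H,F,G] q_used=3 → run H
t=21: queue=[F,G,H] q_used=0 → run F
t=22: queue=[F,G,H] q_used=1 → run F
t=23: queue=[G,H] q_used=0 → run G
t=24: queue=[G,H] q_used=1 → run G
t=25: queue=[G,H] q_used=2 → run G
t=26: queue=[H] q_used=0 → run H
t=27: queue=[H] q_used=1 → run H
t=28: queue=[H] q_used=2 → run H
t=29: queue=[H] q_used=3 → run H
t=30: (idle)
t=31: (idle)
t=32: (idle)
t=33: (idle)

context switches = 9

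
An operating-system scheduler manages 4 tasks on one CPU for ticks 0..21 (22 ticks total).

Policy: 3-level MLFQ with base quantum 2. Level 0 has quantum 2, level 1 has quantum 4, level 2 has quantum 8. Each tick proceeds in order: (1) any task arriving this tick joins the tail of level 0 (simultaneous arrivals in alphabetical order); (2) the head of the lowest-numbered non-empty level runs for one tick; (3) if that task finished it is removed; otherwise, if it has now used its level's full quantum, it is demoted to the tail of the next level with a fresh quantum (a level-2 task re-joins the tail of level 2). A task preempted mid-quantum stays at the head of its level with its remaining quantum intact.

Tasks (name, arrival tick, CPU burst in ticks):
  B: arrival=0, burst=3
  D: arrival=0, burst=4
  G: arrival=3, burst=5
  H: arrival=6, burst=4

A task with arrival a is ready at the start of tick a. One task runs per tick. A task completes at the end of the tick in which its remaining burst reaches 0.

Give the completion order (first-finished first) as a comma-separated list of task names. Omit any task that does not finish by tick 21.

completion order = B, D, G, H

t=0: L0/L1/L2 = BD/-/- → run B
t=1: L0/L1/L2 = BD/-/- → run B
t=2: L0/L1/L2 = D/B/- → run D
t=3: L0/L1/L2 = DG/B/- → run D
t=4: L0/L1/L2 = G/BD/- → run G
t=5: L0/L1/L2 = G/BD/- → run G
t=6: L0/L1/L2 = H/BDG/- → run H
t=7: L0/L1/L2 = H/BDG/- → run H
t=8: L0/L1/L2 = -/BDGH/- → run B
t=9: L0/L1/L2 = -/DGH/- → run D
t=10: L0/L1/L2 = -/DGH/- → run D
t=11: L0/L1/L2 = -/GH/- → run G
t=12: L0/L1/L2 = -/GH/- → run G
t=13: L0/L1/L2 = -/GH/- → run G
t=14: L0/L1/L2 = -/H/- → run H
t=15: L0/L1/L2 = -/H/- → run H
t=16: (idle)
t=17: (idle)
t=18: (idle)
t=19: (idle)
t=20: (idle)
t=21: (idle)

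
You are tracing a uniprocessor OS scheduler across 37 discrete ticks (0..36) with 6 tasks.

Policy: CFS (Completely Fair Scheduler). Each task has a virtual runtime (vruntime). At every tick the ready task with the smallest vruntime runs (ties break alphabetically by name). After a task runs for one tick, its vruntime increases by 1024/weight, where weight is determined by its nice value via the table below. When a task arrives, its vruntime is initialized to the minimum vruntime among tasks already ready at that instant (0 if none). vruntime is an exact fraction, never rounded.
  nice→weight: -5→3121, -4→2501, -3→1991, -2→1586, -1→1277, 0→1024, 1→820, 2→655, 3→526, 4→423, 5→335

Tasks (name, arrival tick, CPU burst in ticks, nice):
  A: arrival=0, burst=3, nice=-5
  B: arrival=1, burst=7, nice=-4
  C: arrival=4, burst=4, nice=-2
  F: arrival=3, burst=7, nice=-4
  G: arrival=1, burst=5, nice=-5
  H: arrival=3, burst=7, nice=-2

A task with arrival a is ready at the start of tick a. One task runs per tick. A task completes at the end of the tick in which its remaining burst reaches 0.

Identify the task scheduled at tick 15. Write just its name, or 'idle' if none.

running at tick 15 = F

t=0: vr[A=0] → run A
t=1: vr[A=1024/3121 B=1024/3121 G=1024/3121] → run A
t=2: vr[A=2048/3121 B=1024/3121 G=1024/3121] → run B
t=3: vr[A=2048/3121 B=5756928/7805621 F=1024/3121 G=1024/3121 H=1024/3121] → run F
t=4: vr[A=2048/3121 B=5756928/7805621 C=1024/3121 F=5756928/7805621 G=1024/3121 H=1024/3121] → run C
t=5: vr[A=2048/3121 B=5756928/7805621 C=2409984/2474953 F=5756928/7805621 G=1024/3121 H=1024/3121] → run G
t=6: vr[A=2048/3121 B=5756928/7805621 C=2409984/2474953 F=5756928/7805621 G=2048/3121 H=1024/3121] → run H
t=7: vr[A=2048/3121 B=5756928/7805621 C=2409984/2474953 F=5756928/7805621 G=2048/3121 H=2409984/2474953] → run A
t=8: vr[B=5756928/7805621 C=2409984/2474953 F=5756928/7805621 G=2048/3121 H=2409984/2474953] → run G
t=9: vr[B=5756928/7805621 C=2409984/2474953 F=5756928/7805621 G=3072/3121 H=2409984/2474953] → run B
t=10: vr[B=8952832/7805621 C=2409984/2474953 F=5756928/7805621 G=3072/3121 H=2409984/2474953] → run F
t=11: vr[B=8952832/7805621 C=2409984/2474953 F=8952832/7805621 G=3072/3121 H=2409984/2474953] → run C
t=12: vr[B=8952832/7805621 C=4007936/2474953 F=8952832/7805621 G=3072/3121 H=2409984/2474953] → run H
t=13: vr[B=8952832/7805621 C=4007936/2474953 F=8952832/7805621 G=3072/3121 H=4007936/2474953] → run G
t=14: vr[B=8952832/7805621 C=4007936/2474953 F=8952832/7805621 G=4096/3121 H=4007936/2474953] → run B
t=15: vr[B=12148736/7805621 C=4007936/2474953 F=8952832/7805621 G=4096/3121 H=4007936/2474953] → run F
t=16: vr[B=12148736/7805621 C=4007936/2474953 F=12148736/7805621 G=4096/3121 H=4007936/2474953] → run G
t=17: vr[B=12148736/7805621 C=4007936/2474953 F=12148736/7805621 G=5120/3121 H=4007936/2474953] → run B
t=18: vr[B=15344640/7805621 C=4007936/2474953 F=12148736/7805621 G=5120/3121 H=4007936/2474953] → run F
t=19: vr[B=15344640/7805621 C=4007936/2474953 F=15344640/7805621 G=5120/3121 H=4007936/2474953] → run C
t=20: vr[B=15344640/7805621 C=5605888/2474953 F=15344640/7805621 G=5120/3121 H=4007936/2474953] → run H
t=21: vr[B=15344640/7805621 C=5605888/2474953 F=15344640/7805621 G=5120/3121 H=5605888/2474953] → run G
t=22: vr[B=15344640/7805621 C=5605888/2474953 F=15344640/7805621 H=5605888/2474953] → run B
t=23: vr[B=18540544/7805621 C=5605888/2474953 F=15344640/7805621 H=5605888/2474953] → run F
t=24: vr[B=18540544/7805621 C=5605888/2474953 F=18540544/7805621 H=5605888/2474953] → run C
t=25: vr[B=18540544/7805621 F=18540544/7805621 H=5605888/2474953] → run H
t=26: vr[B=18540544/7805621 F=18540544/7805621 H=7203840/2474953] → run B
t=27: vr[B=21736448/7805621 F=18540544/7805621 H=7203840/2474953] → run F
t=28: vr[B=21736448/7805621 F=21736448/7805621 H=7203840/2474953] → run B
t=29: vr[F=21736448/7805621 H=7203840/2474953] → run F
t=30: vr[H=7203840/2474953] → run H
t=31: vr[H=8801792/2474953] → run H
t=32: vr[H=10399744/2474953] → run H
t=33: (idle)
t=34: (idle)
t=35: (idle)
t=36: (idle)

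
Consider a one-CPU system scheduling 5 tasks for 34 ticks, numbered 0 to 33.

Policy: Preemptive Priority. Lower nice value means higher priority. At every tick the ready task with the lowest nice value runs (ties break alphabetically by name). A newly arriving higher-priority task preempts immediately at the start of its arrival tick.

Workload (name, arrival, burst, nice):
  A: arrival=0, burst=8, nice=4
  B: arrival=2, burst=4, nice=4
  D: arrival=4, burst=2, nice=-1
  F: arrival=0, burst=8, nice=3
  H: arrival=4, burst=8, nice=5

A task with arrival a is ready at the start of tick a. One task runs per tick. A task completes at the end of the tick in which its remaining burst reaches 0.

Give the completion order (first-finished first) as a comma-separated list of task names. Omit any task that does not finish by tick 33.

completion order = D, F, A, B, H

t=0: ready={A,F} → run F
t=1: ready={A,F} → run F
t=2: ready={A,B,F} → run F
t=3: ready={A,B,F} → run F
t=4: ready={A,B,D,F,H} → run D
t=5: ready={A,B,D,F,H} → run D
t=6: ready={A,B,F,H} → run F
t=7: ready={A,B,F,H} → run F
t=8: ready={A,B,F,H} → run F
t=9: ready={A,B,F,H} → run F
t=10: ready={A,B,H} → run A
t=11: ready={A,B,H} → run A
t=12: ready={A,B,H} → run A
t=13: ready={A,B,H} → run A
t=14: ready={A,B,H} → run A
t=15: ready={A,B,H} → run A
t=16: ready={A,B,H} → run A
t=17: ready={A,B,H} → run A
t=18: ready={B,H} → run B
t=19: ready={B,H} → run B
t=20: ready={B,H} → run B
t=21: ready={B,H} → run B
t=22: ready={H} → run H
t=23: ready={H} → run H
t=24: ready={H} → run H
t=25: ready={H} → run H
t=26: ready={H} → run H
t=27: ready={H} → run H
t=28: ready={H} → run H
t=29: ready={H} → run H
t=30: (idle)
t=31: (idle)
t=32: (idle)
t=33: (idle)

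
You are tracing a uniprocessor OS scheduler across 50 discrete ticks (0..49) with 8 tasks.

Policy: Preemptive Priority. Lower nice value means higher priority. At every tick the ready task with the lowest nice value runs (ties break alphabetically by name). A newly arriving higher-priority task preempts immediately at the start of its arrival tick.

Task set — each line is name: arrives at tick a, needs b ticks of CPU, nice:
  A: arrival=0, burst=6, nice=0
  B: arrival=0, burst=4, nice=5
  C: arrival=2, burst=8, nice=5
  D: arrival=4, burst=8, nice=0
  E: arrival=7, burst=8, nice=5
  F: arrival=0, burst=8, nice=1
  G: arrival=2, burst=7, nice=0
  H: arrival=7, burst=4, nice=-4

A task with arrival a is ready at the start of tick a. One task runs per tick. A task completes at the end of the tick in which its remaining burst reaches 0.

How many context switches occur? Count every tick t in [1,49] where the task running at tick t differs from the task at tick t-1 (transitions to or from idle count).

context switches = 8

t=0: ready={A,B,F} → run A
t=1: ready={A,B,F} → run A
t=2: ready={A,B,C,F,G} → run A
t=3: ready={A,B,C,F,G} → run A
t=4: ready={A,B,C,D,F,G} → run A
t=5: ready={A,B,C,D,F,G} → run A
t=6: ready={B,C,D,F,G} → run D
t=7: ready={B,C,D,E,F,G,H} → run H
t=8: ready={B,C,D,E,F,G,H} → run H
t=9: ready={B,C,D,E,F,G,H} → run H
t=10: ready={B,C,D,E,F,G,H} → run H
t=11: ready={B,C,D,E,F,G} → run D
t=12: ready={B,C,D,E,F,G} → run D
t=13: ready={B,C,D,E,F,G} → run D
t=14: ready={B,C,D,E,F,G} → run D
t=15: ready={B,C,D,E,F,G} → run D
t=16: ready={B,C,D,E,F,G} → run D
t=17: ready={B,C,D,E,F,G} → run D
t=18: ready={B,C,E,F,G} → run G
t=19: ready={B,C,E,F,G} → run G
t=20: ready={B,C,E,F,G} → run G
t=21: ready={B,C,E,F,G} → run G
t=22: ready={B,C,E,F,G} → run G
t=23: ready={B,C,E,F,G} → run G
t=24: ready={B,C,E,F,G} → run G
t=25: ready={B,C,E,F} → run F
t=26: ready={B,C,E,F} → run F
t=27: ready={B,C,E,F} → run F
t=28: ready={B,C,E,F} → run F
t=29: ready={B,C,E,F} → run F
t=30: ready={B,C,E,F} → run F
t=31: ready={B,C,E,F} → run F
t=32: ready={B,C,E,F} → run F
t=33: ready={B,C,E} → run B
t=34: ready={B,C,E} → run B
t=35: ready={B,C,E} → run B
t=36: ready={B,C,E} → run B
t=37: ready={C,E} → run C
t=38: ready={C,E} → run C
t=39: ready={C,E} → run C
t=40: ready={C,E} → run C
t=41: ready={C,E} → run C
t=42: ready={C,E} → run C
t=43: ready={C,E} → run C
t=44: ready={C,E} → run C
t=45: ready={E} → run E
t=46: ready={E} → run E
t=47: ready={E} → run E
t=48: ready={E} → run E
t=49: ready={E} → run E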